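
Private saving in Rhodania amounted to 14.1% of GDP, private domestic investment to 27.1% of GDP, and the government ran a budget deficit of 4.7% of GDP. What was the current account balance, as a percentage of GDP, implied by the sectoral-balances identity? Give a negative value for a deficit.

By the sectoral-balances identity, CA = (S_private - I) + (T - G).
Private balance = 14.1 - 27.1 = -13.0
Government balance (T - G) = -4.7
CA = -13.0 + (-4.7) = -17.7

-17.7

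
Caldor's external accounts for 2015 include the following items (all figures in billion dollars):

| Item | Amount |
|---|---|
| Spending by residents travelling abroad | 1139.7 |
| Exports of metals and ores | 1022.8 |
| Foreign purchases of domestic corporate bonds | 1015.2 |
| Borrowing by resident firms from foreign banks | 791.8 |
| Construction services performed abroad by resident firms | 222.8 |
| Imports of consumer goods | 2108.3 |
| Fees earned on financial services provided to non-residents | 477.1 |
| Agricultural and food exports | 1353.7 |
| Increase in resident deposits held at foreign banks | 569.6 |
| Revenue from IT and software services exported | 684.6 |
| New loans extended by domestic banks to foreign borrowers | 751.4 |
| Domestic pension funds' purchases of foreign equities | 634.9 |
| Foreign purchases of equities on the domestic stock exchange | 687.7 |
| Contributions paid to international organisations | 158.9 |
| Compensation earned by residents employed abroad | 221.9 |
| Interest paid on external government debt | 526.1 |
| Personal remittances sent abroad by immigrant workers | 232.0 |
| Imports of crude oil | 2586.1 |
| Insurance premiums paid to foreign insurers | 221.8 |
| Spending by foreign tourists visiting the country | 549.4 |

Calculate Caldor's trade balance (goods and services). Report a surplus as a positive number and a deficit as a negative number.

Goods: 1353.7 + 1022.8 - 2586.1 - 2108.3 = -2317.9
Services: -221.8 + 684.6 + 222.8 + 477.1 - 1139.7 + 549.4 = 572.4
Trade balance = -2317.9 + 572.4 = -1745.5
(Excluded from the trade balance — financial account: foreign purchases of domestic corporate bonds 1015.2, borrowing by resident firms from foreign banks 791.8, increase in resident deposits held at foreign banks 569.6, new loans extended by domestic banks to foreign borrowers 751.4, domestic pension funds' purchases of foreign equities 634.9, foreign purchases of equities on the domestic stock exchange 687.7; secondary income: contributions paid to international organisations 158.9, personal remittances sent abroad by immigrant workers 232.0; primary income: compensation earned by residents employed abroad 221.9, interest paid on external government debt 526.1.)

-1745.5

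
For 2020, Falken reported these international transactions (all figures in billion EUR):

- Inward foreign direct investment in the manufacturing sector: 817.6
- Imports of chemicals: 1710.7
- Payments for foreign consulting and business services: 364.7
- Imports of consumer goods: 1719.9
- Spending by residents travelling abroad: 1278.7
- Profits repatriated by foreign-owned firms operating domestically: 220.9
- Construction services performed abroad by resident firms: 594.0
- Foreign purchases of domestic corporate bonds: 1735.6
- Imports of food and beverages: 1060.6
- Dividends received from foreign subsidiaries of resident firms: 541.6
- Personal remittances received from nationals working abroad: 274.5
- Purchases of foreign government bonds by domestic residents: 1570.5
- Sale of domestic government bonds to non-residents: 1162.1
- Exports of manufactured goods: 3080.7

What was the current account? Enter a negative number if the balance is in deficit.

Goods: 3080.7 - 1060.6 - 1710.7 - 1719.9 = -1410.5
Services: 594.0 - 1278.7 - 364.7 = -1049.4
Primary income: 541.6 - 220.9 = 320.7
Secondary income: 274.5
Current account = (-1410.5) + (-1049.4) + 320.7 + 274.5 = -1864.7
(Excluded from the current account — financial account: inward foreign direct investment in the manufacturing sector 817.6, foreign purchases of domestic corporate bonds 1735.6, purchases of foreign government bonds by domestic residents 1570.5, sale of domestic government bonds to non-residents 1162.1.)

-1864.7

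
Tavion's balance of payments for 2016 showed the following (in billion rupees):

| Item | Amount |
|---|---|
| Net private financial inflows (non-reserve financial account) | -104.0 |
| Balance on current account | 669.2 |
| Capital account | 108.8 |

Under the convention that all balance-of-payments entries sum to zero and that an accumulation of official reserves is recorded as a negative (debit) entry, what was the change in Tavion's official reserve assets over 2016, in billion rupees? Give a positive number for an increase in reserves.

674.0

Official reserve transactions balance = -(669.2 + 108.8 + (-104.0)) = -674.0
An accumulation of reserves is recorded as a debit (negative entry), so the change in the stock of reserves is the negative of that balance.
Change in official reserves = -(-674.0) = 674.0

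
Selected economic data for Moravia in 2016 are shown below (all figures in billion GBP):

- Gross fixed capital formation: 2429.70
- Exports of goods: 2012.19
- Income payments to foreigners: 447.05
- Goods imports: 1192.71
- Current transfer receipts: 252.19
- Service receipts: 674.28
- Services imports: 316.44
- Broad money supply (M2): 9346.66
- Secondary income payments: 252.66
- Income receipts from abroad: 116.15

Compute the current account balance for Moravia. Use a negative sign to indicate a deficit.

845.95

Goods balance = 2012.19 - 1192.71 = 819.48
Services balance = 674.28 - 316.44 = 357.84
Trade balance (goods + services) = 819.48 + 357.84 = 1177.32
Net primary income = 116.15 - 447.05 = -330.90
Net secondary income = 252.19 - 252.66 = -0.47
Current account = 1177.32 + (-330.90) + (-0.47) = 845.95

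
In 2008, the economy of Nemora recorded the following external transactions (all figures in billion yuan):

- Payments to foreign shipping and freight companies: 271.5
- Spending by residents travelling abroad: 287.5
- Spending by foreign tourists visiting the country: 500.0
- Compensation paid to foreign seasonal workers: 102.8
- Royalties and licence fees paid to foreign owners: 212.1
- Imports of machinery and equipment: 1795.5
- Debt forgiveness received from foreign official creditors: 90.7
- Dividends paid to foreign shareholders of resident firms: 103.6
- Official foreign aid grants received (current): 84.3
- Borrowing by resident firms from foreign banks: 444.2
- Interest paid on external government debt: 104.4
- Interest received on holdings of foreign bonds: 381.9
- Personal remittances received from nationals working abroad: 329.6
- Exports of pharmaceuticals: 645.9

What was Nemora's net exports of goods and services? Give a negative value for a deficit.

Goods: 645.9 - 1795.5 = -1149.6
Services: -212.1 + 500.0 - 287.5 - 271.5 = -271.1
Trade balance = -1149.6 + (-271.1) = -1420.7
(Excluded from the trade balance — primary income: compensation paid to foreign seasonal workers 102.8, dividends paid to foreign shareholders of resident firms 103.6, interest paid on external government debt 104.4, interest received on holdings of foreign bonds 381.9; capital account: debt forgiveness received from foreign official creditors 90.7; secondary income: official foreign aid grants received (current) 84.3, personal remittances received from nationals working abroad 329.6; financial account: borrowing by resident firms from foreign banks 444.2.)

-1420.7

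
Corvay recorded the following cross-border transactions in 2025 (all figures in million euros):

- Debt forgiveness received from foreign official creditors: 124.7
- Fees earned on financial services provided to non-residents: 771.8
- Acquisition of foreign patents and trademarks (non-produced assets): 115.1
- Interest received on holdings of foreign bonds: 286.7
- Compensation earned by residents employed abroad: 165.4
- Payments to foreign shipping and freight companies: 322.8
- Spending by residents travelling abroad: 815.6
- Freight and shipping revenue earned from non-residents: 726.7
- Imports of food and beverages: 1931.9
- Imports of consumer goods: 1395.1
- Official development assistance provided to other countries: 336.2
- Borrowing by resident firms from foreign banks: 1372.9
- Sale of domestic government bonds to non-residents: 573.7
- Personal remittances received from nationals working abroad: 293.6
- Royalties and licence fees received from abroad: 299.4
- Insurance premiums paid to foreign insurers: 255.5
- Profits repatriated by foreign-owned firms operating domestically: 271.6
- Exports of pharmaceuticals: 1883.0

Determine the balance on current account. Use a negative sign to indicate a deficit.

-902.1

Goods: -1395.1 + 1883.0 - 1931.9 = -1444.0
Services: -255.5 + 299.4 - 322.8 + 726.7 + 771.8 - 815.6 = 404.0
Primary income: 286.7 - 271.6 + 165.4 = 180.5
Secondary income: -336.2 + 293.6 = -42.6
Current account = (-1444.0) + 404.0 + 180.5 + (-42.6) = -902.1
(Excluded from the current account — capital account: debt forgiveness received from foreign official creditors 124.7, acquisition of foreign patents and trademarks (non-produced assets) 115.1; financial account: borrowing by resident firms from foreign banks 1372.9, sale of domestic government bonds to non-residents 573.7.)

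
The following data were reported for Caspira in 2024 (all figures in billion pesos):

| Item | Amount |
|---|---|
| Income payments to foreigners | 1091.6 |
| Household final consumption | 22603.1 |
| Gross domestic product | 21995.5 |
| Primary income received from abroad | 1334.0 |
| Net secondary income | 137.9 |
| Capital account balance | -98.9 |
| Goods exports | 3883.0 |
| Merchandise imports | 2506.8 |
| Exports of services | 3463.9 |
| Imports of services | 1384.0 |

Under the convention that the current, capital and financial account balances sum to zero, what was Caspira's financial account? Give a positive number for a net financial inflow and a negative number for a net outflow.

-3737.5

Goods balance = 3883.0 - 2506.8 = 1376.2
Services balance = 3463.9 - 1384.0 = 2079.9
Trade balance (goods + services) = 1376.2 + 2079.9 = 3456.1
Net primary income = 1334.0 - 1091.6 = 242.4
Net secondary income = 137.9
Current account = 3456.1 + 242.4 + 137.9 = 3836.4
Financial account = -(3836.4 + (-98.9)) = -3737.5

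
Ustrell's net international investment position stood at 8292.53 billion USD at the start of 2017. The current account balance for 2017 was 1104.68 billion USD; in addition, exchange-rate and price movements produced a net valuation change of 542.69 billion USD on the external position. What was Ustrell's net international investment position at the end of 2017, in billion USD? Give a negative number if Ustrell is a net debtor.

9939.90

Change in NIIP = current account + net valuation change = 1104.68 + 542.69 = 1647.37
End-of-year NIIP = 8292.53 + 1647.37 = 9939.90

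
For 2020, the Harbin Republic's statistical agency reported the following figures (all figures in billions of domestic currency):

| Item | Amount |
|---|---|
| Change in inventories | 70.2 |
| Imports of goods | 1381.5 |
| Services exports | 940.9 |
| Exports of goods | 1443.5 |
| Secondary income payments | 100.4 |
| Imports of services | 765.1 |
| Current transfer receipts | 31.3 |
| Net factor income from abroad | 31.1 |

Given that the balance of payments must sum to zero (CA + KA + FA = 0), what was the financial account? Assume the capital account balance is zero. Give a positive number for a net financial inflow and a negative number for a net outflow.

Goods balance = 1443.5 - 1381.5 = 62.0
Services balance = 940.9 - 765.1 = 175.8
Trade balance (goods + services) = 62.0 + 175.8 = 237.8
Net primary income = 31.1
Net secondary income = 31.3 - 100.4 = -69.1
Current account = 237.8 + 31.1 + (-69.1) = 199.8
Financial account = -(199.8) = -199.8

-199.8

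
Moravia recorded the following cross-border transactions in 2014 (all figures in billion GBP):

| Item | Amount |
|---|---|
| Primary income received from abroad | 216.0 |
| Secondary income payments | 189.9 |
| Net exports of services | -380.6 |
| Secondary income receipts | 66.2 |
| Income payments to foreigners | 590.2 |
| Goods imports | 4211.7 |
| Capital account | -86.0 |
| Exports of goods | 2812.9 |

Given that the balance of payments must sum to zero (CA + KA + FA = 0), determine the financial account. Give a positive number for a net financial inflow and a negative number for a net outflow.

Goods balance = 2812.9 - 4211.7 = -1398.8
Services balance = -380.6
Trade balance (goods + services) = -1398.8 + (-380.6) = -1779.4
Net primary income = 216.0 - 590.2 = -374.2
Net secondary income = 66.2 - 189.9 = -123.7
Current account = -1779.4 + (-374.2) + (-123.7) = -2277.3
Financial account = -(-2277.3 + (-86.0)) = 2363.3

2363.3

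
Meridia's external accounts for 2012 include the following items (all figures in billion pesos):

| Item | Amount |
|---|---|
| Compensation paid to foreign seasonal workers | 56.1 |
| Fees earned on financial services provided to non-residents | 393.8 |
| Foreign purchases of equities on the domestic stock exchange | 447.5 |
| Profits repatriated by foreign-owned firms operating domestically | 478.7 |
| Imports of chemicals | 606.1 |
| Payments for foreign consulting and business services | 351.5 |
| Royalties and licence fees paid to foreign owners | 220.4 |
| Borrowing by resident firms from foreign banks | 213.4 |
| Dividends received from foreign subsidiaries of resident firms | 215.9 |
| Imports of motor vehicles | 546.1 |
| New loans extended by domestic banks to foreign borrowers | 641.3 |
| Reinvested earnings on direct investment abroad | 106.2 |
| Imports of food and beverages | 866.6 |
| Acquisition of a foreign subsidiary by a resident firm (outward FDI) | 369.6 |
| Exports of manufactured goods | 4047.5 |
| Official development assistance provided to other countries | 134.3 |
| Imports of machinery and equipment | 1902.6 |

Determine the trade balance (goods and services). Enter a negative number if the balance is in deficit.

Goods: -606.1 + 4047.5 - 1902.6 - 866.6 - 546.1 = 126.1
Services: 393.8 - 351.5 - 220.4 = -178.1
Trade balance = 126.1 + (-178.1) = -52.0
(Excluded from the trade balance — primary income: compensation paid to foreign seasonal workers 56.1, profits repatriated by foreign-owned firms operating domestically 478.7, dividends received from foreign subsidiaries of resident firms 215.9, reinvested earnings on direct investment abroad 106.2; financial account: foreign purchases of equities on the domestic stock exchange 447.5, borrowing by resident firms from foreign banks 213.4, new loans extended by domestic banks to foreign borrowers 641.3, acquisition of a foreign subsidiary by a resident firm (outward FDI) 369.6; secondary income: official development assistance provided to other countries 134.3.)

-52.0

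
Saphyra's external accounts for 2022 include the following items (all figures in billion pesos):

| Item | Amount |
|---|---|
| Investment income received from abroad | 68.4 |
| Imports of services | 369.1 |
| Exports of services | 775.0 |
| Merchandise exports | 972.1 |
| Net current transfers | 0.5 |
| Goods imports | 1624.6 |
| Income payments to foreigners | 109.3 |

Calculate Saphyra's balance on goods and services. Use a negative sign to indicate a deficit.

-246.6

Goods balance = 972.1 - 1624.6 = -652.5
Services balance = 775.0 - 369.1 = 405.9
Trade balance (goods + services) = -652.5 + 405.9 = -246.6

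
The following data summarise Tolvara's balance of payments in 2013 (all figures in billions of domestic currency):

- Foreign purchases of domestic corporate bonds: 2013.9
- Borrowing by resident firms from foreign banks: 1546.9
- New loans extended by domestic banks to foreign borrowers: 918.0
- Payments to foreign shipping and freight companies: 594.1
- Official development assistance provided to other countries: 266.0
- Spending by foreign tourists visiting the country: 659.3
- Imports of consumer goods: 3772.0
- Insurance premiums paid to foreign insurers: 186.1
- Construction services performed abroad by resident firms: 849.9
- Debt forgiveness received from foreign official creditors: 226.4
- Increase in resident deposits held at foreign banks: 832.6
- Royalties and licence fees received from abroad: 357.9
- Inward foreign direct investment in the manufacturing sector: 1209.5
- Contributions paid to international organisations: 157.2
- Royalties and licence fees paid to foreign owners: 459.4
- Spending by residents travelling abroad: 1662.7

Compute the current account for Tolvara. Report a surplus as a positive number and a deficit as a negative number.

-5230.4

Goods: -3772.0
Services: -1662.7 + 849.9 - 459.4 + 659.3 + 357.9 - 594.1 - 186.1 = -1035.2
Secondary income: -157.2 - 266.0 = -423.2
Current account = (-3772.0) + (-1035.2) + (-423.2) = -5230.4
(Excluded from the current account — financial account: foreign purchases of domestic corporate bonds 2013.9, borrowing by resident firms from foreign banks 1546.9, new loans extended by domestic banks to foreign borrowers 918.0, increase in resident deposits held at foreign banks 832.6, inward foreign direct investment in the manufacturing sector 1209.5; capital account: debt forgiveness received from foreign official creditors 226.4.)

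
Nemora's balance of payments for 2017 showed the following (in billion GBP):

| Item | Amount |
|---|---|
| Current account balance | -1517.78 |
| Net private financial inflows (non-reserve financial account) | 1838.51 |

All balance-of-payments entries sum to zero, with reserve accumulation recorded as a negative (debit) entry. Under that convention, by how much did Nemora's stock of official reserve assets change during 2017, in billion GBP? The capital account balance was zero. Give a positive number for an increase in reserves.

Official reserve transactions balance = -((-1517.78) + 1838.51) = -320.73
An accumulation of reserves is recorded as a debit (negative entry), so the change in the stock of reserves is the negative of that balance.
Change in official reserves = -(-320.73) = 320.73

320.73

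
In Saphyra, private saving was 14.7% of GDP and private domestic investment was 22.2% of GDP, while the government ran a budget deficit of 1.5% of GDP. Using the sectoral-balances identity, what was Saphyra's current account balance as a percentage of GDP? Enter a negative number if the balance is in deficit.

-9.0

By the sectoral-balances identity, CA = (S_private - I) + (T - G).
Private balance = 14.7 - 22.2 = -7.5
Government balance (T - G) = -1.5
CA = -7.5 + (-1.5) = -9.0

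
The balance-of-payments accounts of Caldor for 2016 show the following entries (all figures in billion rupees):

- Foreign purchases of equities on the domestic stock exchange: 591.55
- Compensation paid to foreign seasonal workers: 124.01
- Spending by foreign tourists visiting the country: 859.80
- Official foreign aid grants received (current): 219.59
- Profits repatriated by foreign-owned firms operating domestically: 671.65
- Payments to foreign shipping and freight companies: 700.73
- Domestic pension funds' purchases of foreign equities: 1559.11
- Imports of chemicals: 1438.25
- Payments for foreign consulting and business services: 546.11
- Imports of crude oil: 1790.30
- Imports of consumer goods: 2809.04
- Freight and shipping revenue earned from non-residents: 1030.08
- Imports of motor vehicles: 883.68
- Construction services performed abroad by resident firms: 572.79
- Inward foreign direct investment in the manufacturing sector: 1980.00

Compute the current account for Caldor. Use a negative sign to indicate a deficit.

Goods: -1438.25 - 1790.30 - 883.68 - 2809.04 = -6921.27
Services: 1030.08 - 546.11 + 572.79 + 859.80 - 700.73 = 1215.83
Primary income: -124.01 - 671.65 = -795.66
Secondary income: 219.59
Current account = (-6921.27) + 1215.83 + (-795.66) + 219.59 = -6281.51
(Excluded from the current account — financial account: foreign purchases of equities on the domestic stock exchange 591.55, domestic pension funds' purchases of foreign equities 1559.11, inward foreign direct investment in the manufacturing sector 1980.00.)

-6281.51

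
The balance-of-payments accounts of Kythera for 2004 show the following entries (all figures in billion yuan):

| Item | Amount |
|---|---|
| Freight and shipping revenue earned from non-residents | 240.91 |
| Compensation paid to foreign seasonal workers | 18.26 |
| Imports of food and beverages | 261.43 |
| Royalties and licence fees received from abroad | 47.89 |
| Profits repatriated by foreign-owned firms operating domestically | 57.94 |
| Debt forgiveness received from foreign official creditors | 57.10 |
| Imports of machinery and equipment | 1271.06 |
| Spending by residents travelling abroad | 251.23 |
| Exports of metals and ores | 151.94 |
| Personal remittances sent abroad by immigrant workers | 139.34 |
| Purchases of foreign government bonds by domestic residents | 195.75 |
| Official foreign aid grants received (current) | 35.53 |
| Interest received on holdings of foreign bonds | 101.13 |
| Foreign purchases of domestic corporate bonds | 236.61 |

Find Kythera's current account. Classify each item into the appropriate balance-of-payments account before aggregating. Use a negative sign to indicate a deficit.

-1421.86

Goods: -261.43 - 1271.06 + 151.94 = -1380.55
Services: -251.23 + 47.89 + 240.91 = 37.57
Primary income: -18.26 - 57.94 + 101.13 = 24.93
Secondary income: -139.34 + 35.53 = -103.81
Current account = (-1380.55) + 37.57 + 24.93 + (-103.81) = -1421.86
(Excluded from the current account — capital account: debt forgiveness received from foreign official creditors 57.10; financial account: purchases of foreign government bonds by domestic residents 195.75, foreign purchases of domestic corporate bonds 236.61.)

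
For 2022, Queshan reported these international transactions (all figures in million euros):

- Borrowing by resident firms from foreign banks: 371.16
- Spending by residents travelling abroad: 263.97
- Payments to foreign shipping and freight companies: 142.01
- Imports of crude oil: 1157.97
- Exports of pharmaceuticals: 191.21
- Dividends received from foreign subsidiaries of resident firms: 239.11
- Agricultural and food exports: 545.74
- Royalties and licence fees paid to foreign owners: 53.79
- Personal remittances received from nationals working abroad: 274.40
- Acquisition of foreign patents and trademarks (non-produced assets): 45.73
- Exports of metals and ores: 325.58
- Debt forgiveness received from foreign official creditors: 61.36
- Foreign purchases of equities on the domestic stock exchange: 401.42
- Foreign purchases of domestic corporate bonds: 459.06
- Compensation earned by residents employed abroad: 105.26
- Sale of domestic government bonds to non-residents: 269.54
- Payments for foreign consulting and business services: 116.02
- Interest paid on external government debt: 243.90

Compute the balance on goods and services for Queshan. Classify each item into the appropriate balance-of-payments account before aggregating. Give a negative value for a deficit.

-671.23

Goods: 325.58 + 545.74 + 191.21 - 1157.97 = -95.44
Services: -263.97 - 142.01 - 53.79 - 116.02 = -575.79
Trade balance = -95.44 + (-575.79) = -671.23
(Excluded from the trade balance — financial account: borrowing by resident firms from foreign banks 371.16, foreign purchases of equities on the domestic stock exchange 401.42, foreign purchases of domestic corporate bonds 459.06, sale of domestic government bonds to non-residents 269.54; primary income: dividends received from foreign subsidiaries of resident firms 239.11, compensation earned by residents employed abroad 105.26, interest paid on external government debt 243.90; secondary income: personal remittances received from nationals working abroad 274.40; capital account: acquisition of foreign patents and trademarks (non-produced assets) 45.73, debt forgiveness received from foreign official creditors 61.36.)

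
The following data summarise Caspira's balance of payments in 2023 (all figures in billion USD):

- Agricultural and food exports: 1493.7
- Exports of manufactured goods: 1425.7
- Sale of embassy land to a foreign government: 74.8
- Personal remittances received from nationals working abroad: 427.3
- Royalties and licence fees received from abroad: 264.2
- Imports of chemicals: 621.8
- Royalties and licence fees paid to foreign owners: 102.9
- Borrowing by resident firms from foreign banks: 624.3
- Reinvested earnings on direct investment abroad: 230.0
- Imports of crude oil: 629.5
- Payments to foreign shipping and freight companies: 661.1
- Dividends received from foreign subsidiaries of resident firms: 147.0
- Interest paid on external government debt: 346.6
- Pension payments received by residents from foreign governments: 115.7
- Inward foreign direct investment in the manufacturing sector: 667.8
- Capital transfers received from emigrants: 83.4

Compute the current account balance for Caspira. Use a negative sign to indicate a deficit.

1741.7

Goods: -629.5 - 621.8 + 1493.7 + 1425.7 = 1668.1
Services: 264.2 - 661.1 - 102.9 = -499.8
Primary income: -346.6 + 230.0 + 147.0 = 30.4
Secondary income: 427.3 + 115.7 = 543.0
Current account = 1668.1 + (-499.8) + 30.4 + 543.0 = 1741.7
(Excluded from the current account — capital account: sale of embassy land to a foreign government 74.8, capital transfers received from emigrants 83.4; financial account: borrowing by resident firms from foreign banks 624.3, inward foreign direct investment in the manufacturing sector 667.8.)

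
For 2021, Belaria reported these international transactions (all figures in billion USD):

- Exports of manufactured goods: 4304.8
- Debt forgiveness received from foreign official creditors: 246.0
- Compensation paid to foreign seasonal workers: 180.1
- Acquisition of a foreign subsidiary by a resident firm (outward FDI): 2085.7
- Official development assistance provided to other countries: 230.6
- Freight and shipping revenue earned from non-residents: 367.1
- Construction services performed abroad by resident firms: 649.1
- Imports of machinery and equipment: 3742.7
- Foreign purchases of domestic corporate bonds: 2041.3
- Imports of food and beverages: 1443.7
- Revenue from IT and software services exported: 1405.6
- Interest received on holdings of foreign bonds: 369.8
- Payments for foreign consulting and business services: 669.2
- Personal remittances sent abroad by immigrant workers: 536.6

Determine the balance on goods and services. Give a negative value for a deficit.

Goods: -1443.7 - 3742.7 + 4304.8 = -881.6
Services: 1405.6 + 649.1 + 367.1 - 669.2 = 1752.6
Trade balance = -881.6 + 1752.6 = 871.0
(Excluded from the trade balance — capital account: debt forgiveness received from foreign official creditors 246.0; primary income: compensation paid to foreign seasonal workers 180.1, interest received on holdings of foreign bonds 369.8; financial account: acquisition of a foreign subsidiary by a resident firm (outward FDI) 2085.7, foreign purchases of domestic corporate bonds 2041.3; secondary income: official development assistance provided to other countries 230.6, personal remittances sent abroad by immigrant workers 536.6.)

871.0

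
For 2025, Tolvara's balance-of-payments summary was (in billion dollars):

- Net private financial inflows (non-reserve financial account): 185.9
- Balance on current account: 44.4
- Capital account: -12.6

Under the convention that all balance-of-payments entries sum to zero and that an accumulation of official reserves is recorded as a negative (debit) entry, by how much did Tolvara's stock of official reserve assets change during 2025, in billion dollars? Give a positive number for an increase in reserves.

Official reserve transactions balance = -(44.4 + (-12.6) + 185.9) = -217.7
An accumulation of reserves is recorded as a debit (negative entry), so the change in the stock of reserves is the negative of that balance.
Change in official reserves = -(-217.7) = 217.7

217.7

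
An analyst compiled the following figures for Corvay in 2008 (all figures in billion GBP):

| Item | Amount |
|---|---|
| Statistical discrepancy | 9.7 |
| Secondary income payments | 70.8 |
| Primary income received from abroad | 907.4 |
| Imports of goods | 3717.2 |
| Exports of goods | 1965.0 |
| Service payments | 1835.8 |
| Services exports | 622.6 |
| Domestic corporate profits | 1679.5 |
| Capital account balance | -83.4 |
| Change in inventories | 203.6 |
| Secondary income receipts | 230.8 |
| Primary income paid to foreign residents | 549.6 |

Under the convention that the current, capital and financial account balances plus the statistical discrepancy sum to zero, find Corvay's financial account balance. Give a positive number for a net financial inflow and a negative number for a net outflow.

2521.3

Goods balance = 1965.0 - 3717.2 = -1752.2
Services balance = 622.6 - 1835.8 = -1213.2
Trade balance (goods + services) = -1752.2 + (-1213.2) = -2965.4
Net primary income = 907.4 - 549.6 = 357.8
Net secondary income = 230.8 - 70.8 = 160.0
Current account = -2965.4 + 357.8 + 160.0 = -2447.6
Financial account = -(-2447.6 + (-83.4) + 9.7) = 2521.3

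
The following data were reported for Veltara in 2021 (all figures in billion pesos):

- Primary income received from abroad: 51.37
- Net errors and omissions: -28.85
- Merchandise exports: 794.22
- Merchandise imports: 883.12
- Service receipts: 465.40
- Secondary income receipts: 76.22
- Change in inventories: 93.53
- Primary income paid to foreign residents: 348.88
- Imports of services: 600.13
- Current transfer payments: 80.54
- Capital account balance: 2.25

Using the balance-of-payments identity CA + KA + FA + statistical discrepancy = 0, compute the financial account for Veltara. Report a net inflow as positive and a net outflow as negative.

Goods balance = 794.22 - 883.12 = -88.90
Services balance = 465.40 - 600.13 = -134.73
Trade balance (goods + services) = -88.90 + (-134.73) = -223.63
Net primary income = 51.37 - 348.88 = -297.51
Net secondary income = 76.22 - 80.54 = -4.32
Current account = -223.63 + (-297.51) + (-4.32) = -525.46
Financial account = -(-525.46 + 2.25 + (-28.85)) = 552.06

552.06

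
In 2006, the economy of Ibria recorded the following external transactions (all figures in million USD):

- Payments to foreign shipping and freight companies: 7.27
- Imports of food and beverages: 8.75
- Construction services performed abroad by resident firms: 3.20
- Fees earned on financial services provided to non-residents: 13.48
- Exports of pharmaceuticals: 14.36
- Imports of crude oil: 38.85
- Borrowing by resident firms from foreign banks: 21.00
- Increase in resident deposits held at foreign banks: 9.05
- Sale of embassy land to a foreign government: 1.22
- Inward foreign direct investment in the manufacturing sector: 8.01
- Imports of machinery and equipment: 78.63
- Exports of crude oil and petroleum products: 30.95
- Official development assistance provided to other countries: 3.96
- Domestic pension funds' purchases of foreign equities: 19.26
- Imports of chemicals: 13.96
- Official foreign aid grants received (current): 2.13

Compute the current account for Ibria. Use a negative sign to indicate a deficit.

-87.30

Goods: -38.85 - 78.63 - 13.96 + 14.36 + 30.95 - 8.75 = -94.88
Services: -7.27 + 3.20 + 13.48 = 9.41
Secondary income: -3.96 + 2.13 = -1.83
Current account = (-94.88) + 9.41 + (-1.83) = -87.30
(Excluded from the current account — financial account: borrowing by resident firms from foreign banks 21.00, increase in resident deposits held at foreign banks 9.05, inward foreign direct investment in the manufacturing sector 8.01, domestic pension funds' purchases of foreign equities 19.26; capital account: sale of embassy land to a foreign government 1.22.)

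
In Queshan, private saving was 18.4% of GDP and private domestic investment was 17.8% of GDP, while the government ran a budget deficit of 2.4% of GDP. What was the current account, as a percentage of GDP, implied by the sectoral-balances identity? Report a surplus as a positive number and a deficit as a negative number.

-1.8

By the sectoral-balances identity, CA = (S_private - I) + (T - G).
Private balance = 18.4 - 17.8 = 0.6
Government balance (T - G) = -2.4
CA = 0.6 + (-2.4) = -1.8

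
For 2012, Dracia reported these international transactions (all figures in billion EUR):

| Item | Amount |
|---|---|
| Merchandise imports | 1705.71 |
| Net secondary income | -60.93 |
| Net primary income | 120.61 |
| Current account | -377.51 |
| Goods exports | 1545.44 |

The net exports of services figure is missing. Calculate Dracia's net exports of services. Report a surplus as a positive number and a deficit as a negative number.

-276.92

Current account = goods balance + services balance + net primary income + net secondary income
Sum of the known components = -100.59
Net exports of services = CA - (known components) = -377.51 - (-100.59) = -276.92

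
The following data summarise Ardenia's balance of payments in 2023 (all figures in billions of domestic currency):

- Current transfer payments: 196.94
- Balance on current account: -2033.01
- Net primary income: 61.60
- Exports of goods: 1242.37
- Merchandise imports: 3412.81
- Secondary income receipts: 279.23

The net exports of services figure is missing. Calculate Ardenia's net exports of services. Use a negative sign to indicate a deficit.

Current account = goods balance + services balance + net primary income + net secondary income
Sum of the known components = -2026.55
Net exports of services = CA - (known components) = -2033.01 - (-2026.55) = -6.46

-6.46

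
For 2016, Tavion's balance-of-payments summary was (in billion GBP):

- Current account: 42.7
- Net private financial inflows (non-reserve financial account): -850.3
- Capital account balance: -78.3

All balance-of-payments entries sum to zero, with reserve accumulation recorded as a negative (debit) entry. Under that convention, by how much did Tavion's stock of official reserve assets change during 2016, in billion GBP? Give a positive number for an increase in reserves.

-885.9

Official reserve transactions balance = -(42.7 + (-78.3) + (-850.3)) = 885.9
An accumulation of reserves is recorded as a debit (negative entry), so the change in the stock of reserves is the negative of that balance.
Change in official reserves = -(885.9) = -885.9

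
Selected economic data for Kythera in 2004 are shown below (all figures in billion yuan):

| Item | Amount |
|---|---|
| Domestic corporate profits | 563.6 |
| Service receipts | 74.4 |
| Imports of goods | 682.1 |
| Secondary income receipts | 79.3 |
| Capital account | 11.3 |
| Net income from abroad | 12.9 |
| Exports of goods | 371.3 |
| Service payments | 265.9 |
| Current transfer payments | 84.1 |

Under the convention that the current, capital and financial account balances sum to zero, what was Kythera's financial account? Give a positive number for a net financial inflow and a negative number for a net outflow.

Goods balance = 371.3 - 682.1 = -310.8
Services balance = 74.4 - 265.9 = -191.5
Trade balance (goods + services) = -310.8 + (-191.5) = -502.3
Net primary income = 12.9
Net secondary income = 79.3 - 84.1 = -4.8
Current account = -502.3 + 12.9 + (-4.8) = -494.2
Financial account = -(-494.2 + 11.3) = 482.9

482.9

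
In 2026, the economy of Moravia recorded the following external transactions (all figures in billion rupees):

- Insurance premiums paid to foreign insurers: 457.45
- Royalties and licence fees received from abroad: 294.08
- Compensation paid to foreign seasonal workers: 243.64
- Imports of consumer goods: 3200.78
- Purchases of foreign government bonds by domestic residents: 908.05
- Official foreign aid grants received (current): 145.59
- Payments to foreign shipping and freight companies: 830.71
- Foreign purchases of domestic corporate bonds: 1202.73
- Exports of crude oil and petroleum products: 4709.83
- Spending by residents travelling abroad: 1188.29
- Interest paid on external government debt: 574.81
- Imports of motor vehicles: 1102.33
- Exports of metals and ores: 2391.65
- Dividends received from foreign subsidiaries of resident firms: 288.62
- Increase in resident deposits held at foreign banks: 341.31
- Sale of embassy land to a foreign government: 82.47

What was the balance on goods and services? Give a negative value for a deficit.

616.00

Goods: 4709.83 - 3200.78 - 1102.33 + 2391.65 = 2798.37
Services: 294.08 - 1188.29 - 457.45 - 830.71 = -2182.37
Trade balance = 2798.37 + (-2182.37) = 616.00
(Excluded from the trade balance — primary income: compensation paid to foreign seasonal workers 243.64, interest paid on external government debt 574.81, dividends received from foreign subsidiaries of resident firms 288.62; financial account: purchases of foreign government bonds by domestic residents 908.05, foreign purchases of domestic corporate bonds 1202.73, increase in resident deposits held at foreign banks 341.31; secondary income: official foreign aid grants received (current) 145.59; capital account: sale of embassy land to a foreign government 82.47.)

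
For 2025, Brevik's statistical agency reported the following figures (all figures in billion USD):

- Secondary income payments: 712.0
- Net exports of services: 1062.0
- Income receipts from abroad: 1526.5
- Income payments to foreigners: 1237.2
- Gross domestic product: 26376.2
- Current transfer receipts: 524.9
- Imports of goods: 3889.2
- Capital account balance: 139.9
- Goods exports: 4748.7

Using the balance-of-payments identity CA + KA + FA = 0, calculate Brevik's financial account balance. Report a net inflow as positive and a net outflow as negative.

Goods balance = 4748.7 - 3889.2 = 859.5
Services balance = 1062.0
Trade balance (goods + services) = 859.5 + 1062.0 = 1921.5
Net primary income = 1526.5 - 1237.2 = 289.3
Net secondary income = 524.9 - 712.0 = -187.1
Current account = 1921.5 + 289.3 + (-187.1) = 2023.7
Financial account = -(2023.7 + 139.9) = -2163.6

-2163.6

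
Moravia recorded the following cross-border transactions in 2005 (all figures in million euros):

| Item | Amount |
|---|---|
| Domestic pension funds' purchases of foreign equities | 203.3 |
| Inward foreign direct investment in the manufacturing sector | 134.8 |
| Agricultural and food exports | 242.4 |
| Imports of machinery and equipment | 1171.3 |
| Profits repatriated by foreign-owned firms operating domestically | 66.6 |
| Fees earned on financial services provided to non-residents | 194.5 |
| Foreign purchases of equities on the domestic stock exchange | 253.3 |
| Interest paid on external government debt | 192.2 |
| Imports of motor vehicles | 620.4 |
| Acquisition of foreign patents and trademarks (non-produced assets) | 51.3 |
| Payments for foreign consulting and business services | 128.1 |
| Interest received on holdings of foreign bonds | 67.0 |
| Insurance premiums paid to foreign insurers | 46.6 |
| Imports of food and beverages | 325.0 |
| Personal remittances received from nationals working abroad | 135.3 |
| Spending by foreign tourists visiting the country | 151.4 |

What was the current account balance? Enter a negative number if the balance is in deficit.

-1759.6

Goods: -325.0 - 1171.3 - 620.4 + 242.4 = -1874.3
Services: -46.6 + 194.5 + 151.4 - 128.1 = 171.2
Primary income: -192.2 + 67.0 - 66.6 = -191.8
Secondary income: 135.3
Current account = (-1874.3) + 171.2 + (-191.8) + 135.3 = -1759.6
(Excluded from the current account — financial account: domestic pension funds' purchases of foreign equities 203.3, inward foreign direct investment in the manufacturing sector 134.8, foreign purchases of equities on the domestic stock exchange 253.3; capital account: acquisition of foreign patents and trademarks (non-produced assets) 51.3.)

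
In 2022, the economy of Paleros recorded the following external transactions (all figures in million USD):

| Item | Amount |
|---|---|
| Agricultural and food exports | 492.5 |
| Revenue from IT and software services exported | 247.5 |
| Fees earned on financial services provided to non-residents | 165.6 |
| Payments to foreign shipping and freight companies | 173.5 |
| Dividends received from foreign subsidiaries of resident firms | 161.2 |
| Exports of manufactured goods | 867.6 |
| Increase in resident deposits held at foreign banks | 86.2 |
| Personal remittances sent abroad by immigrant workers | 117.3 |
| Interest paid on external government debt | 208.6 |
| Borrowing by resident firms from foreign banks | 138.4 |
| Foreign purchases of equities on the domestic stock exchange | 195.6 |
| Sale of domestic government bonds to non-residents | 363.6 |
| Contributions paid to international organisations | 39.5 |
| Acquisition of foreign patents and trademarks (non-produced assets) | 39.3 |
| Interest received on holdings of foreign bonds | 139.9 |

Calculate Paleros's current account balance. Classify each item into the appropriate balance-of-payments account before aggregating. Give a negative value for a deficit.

1535.4

Goods: 867.6 + 492.5 = 1360.1
Services: -173.5 + 165.6 + 247.5 = 239.6
Primary income: 161.2 + 139.9 - 208.6 = 92.5
Secondary income: -39.5 - 117.3 = -156.8
Current account = 1360.1 + 239.6 + 92.5 + (-156.8) = 1535.4
(Excluded from the current account — financial account: increase in resident deposits held at foreign banks 86.2, borrowing by resident firms from foreign banks 138.4, foreign purchases of equities on the domestic stock exchange 195.6, sale of domestic government bonds to non-residents 363.6; capital account: acquisition of foreign patents and trademarks (non-produced assets) 39.3.)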